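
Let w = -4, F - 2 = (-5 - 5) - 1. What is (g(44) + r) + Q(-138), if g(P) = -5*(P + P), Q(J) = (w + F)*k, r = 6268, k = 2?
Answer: 5802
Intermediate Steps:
F = -9 (F = 2 + ((-5 - 5) - 1) = 2 + (-10 - 1) = 2 - 11 = -9)
Q(J) = -26 (Q(J) = (-4 - 9)*2 = -13*2 = -26)
g(P) = -10*P
(g(44) + r) + Q(-138) = (-10*44 + 6268) - 26 = (-440 + 6268) - 26 = 5828 - 26 = 5802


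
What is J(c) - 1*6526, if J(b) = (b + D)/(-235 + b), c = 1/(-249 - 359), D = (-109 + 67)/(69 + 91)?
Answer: -4662206227/714405 ≈ -6526.0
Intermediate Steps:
D = -21/80 (D = -42/160 = -42*1/160 = -21/80 ≈ -0.26250)
c = -1/608 (c = 1/(-608) = -1/608 ≈ -0.0016447)
J(b) = (-21/80 + b)/(-235 + b) (J(b) = (b - 21/80)/(-235 + b) = (-21/80 + b)/(-235 + b))
J(c) - 1*6526 = (-21/80 - 1/608)/(-235 - 1/608) - 1*6526 = -803/3040/(-142881/608) - 6526 = -608/142881*(-803/3040) - 6526 = 803/714405 - 6526 = -4662206227/714405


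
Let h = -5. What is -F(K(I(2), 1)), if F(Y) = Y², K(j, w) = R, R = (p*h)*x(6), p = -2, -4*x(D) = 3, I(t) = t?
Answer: -225/4 ≈ -56.250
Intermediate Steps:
x(D) = -¾ (x(D) = -¼*3 = -¾)
R = -15/2 (R = -2*(-5)*(-¾) = 10*(-¾) = -15/2 ≈ -7.5000)
K(j, w) = -15/2
-F(K(I(2), 1)) = -(-15/2)² = -1*225/4 = -225/4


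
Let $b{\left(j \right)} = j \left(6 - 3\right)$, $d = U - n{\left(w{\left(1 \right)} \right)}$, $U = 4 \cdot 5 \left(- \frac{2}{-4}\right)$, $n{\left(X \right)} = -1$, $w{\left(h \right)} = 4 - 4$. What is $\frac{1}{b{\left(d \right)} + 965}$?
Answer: $\frac{1}{998} \approx 0.001002$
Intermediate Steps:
$w{\left(h \right)} = 0$
$U = 10$ ($U = 20 \left(\left(-2\right) \left(- \frac{1}{4}\right)\right) = 20 \cdot \frac{1}{2} = 10$)
$d = 11$ ($d = 10 - -1 = 10 + 1 = 11$)
$b{\left(j \right)} = 3 j$ ($b{\left(j \right)} = j 3 = 3 j$)
$\frac{1}{b{\left(d \right)} + 965} = \frac{1}{3 \cdot 11 + 965} = \frac{1}{33 + 965} = \frac{1}{998}$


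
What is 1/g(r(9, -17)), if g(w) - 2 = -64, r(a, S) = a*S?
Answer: -1/62 ≈ -0.016129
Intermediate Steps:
r(a, S) = S*a
g(w) = -62 (g(w) = 2 - 64 = -62)
1/g(r(9, -17)) = 1/(-62) = -1/62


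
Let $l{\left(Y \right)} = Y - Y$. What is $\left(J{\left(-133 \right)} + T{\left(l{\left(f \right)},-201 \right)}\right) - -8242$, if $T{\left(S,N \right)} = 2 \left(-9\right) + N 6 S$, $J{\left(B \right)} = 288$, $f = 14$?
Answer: $8512$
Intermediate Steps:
$l{\left(Y \right)} = 0$
$T{\left(S,N \right)} = -18 + 6 N S$
$\left(J{\left(-133 \right)} + T{\left(l{\left(f \right)},-201 \right)}\right) - -8242 = \left(288 - \left(18 + 1206 \cdot 0\right)\right) - -8242 = \left(288 + \left(-18 + 0\right)\right) + \left(-114396 + 122638\right) = \left(288 - 18\right) + 8242 = 270 + 8242 = 8512$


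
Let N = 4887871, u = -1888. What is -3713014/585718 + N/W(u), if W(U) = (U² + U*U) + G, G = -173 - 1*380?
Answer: -11802718114056/2087655631565 ≈ -5.6536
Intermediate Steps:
G = -553 (G = -173 - 380 = -553)
W(U) = -553 + 2*U² (W(U) = (U² + U*U) - 553 = (U² + U²) - 553 = 2*U² - 553 = -553 + 2*U²)
-3713014/585718 + N/W(u) = -3713014/585718 + 4887871/(-553 + 2*(-1888)²) = -3713014*1/585718 + 4887871/(-553 + 2*3564544) = -1856507/292859 + 4887871/(-553 + 7129088) = -1856507/292859 + 4887871/7128535 = -11802718114056/2087655631565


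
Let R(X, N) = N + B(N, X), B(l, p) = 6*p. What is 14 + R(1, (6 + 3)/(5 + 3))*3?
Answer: 283/8 ≈ 35.375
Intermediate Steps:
R(X, N) = N + 6*X
14 + R(1, (6 + 3)/(5 + 3))*3 = 14 + ((6 + 3)/(5 + 3) + 6*1)*3 = 14 + (9/8 + 6)*3 = 14 + (57/8)*3 = 14 + 171/8 = 283/8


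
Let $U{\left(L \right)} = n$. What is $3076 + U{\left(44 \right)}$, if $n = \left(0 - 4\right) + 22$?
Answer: $3094$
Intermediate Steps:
$n = 18$ ($n = -4 + 22 = 18$)
$U{\left(L \right)} = 18$
$3076 + U{\left(44 \right)} = 3076 + 18 = 3094$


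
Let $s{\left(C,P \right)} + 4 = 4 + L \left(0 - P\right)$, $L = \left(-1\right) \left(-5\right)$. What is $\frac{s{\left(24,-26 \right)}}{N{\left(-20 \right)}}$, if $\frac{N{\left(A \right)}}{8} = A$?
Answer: $- \frac{13}{16} \approx -0.8125$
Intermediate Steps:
$L = 5$
$N{\left(A \right)} = 8 A$
$s{\left(C,P \right)} = - 5 P$ ($s{\left(C,P \right)} = -4 + \left(4 + 5 \left(0 - P\right)\right) = -4 + \left(4 + 5 \left(- P\right)\right) = -4 - \left(-4 + 5 P\right) = - 5 P$)
$\frac{s{\left(24,-26 \right)}}{N{\left(-20 \right)}} = \frac{\left(-5\right) \left(-26\right)}{8 \left(-20\right)} = \frac{130}{-160} = 130 \left(- \frac{1}{160}\right) = - \frac{13}{16}$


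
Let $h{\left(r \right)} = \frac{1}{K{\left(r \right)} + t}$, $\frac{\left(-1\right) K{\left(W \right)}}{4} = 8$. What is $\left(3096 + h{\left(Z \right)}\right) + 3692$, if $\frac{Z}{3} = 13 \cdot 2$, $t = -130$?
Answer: $\frac{1099655}{162} \approx 6788.0$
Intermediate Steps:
$K{\left(W \right)} = -32$ ($K{\left(W \right)} = \left(-4\right) 8 = -32$)
$Z = 78$ ($Z = 3 \cdot 13 \cdot 2 = 3 \cdot 26 = 78$)
$h{\left(r \right)} = - \frac{1}{162}$ ($h{\left(r \right)} = \frac{1}{-32 - 130} = \frac{1}{-162} = - \frac{1}{162}$)
$\left(3096 + h{\left(Z \right)}\right) + 3692 = \left(3096 - \frac{1}{162}\right) + 3692 = \frac{501551}{162} + 3692 = \frac{1099655}{162}$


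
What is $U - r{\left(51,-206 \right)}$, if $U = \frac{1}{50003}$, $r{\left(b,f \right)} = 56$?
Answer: $- \frac{2800167}{50003} \approx -56.0$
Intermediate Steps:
$U = \frac{1}{50003} \approx 1.9999 \cdot 10^{-5}$
$U - r{\left(51,-206 \right)} = \frac{1}{50003} - 56 = - \frac{2800167}{50003}$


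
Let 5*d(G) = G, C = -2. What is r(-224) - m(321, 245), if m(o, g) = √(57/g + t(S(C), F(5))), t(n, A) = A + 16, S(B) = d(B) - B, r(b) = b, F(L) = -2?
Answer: -224 - √17435/35 ≈ -227.77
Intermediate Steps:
d(G) = G/5
S(B) = -4*B/5 (S(B) = B/5 - B = -4*B/5)
t(n, A) = 16 + A
m(o, g) = √(14 + 57/g) (m(o, g) = √(57/g + (16 - 2)) = √(57/g + 14) = √(14 + 57/g))
r(-224) - m(321, 245) = -224 - √(14 + 57/245) = -224 - √(3487/245) = -224 - √17435/35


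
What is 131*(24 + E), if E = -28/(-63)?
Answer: 28820/9 ≈ 3202.2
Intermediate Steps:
E = 4/9 (E = -28*(-1/63) = 4/9 ≈ 0.44444)
131*(24 + E) = 131*(24 + 4/9) = 131*(220/9) = 28820/9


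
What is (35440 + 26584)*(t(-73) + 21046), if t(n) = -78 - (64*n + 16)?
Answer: 1589302976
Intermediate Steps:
t(n) = -94 - 64*n (t(n) = -78 - (16 + 64*n) = -78 + (-16 - 64*n) = -94 - 64*n)
(35440 + 26584)*(t(-73) + 21046) = (35440 + 26584)*((-94 - 64*(-73)) + 21046) = 62024*((-94 + 4672) + 21046) = 62024*(4578 + 21046) = 62024*25624 = 1589302976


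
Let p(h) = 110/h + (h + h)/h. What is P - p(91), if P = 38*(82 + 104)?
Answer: 642896/91 ≈ 7064.8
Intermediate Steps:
P = 7068 (P = 38*186 = 7068)
p(h) = 2 + 110/h (p(h) = 110/h + (2*h)/h = 110/h + 2 = 2 + 110/h)
P - p(91) = 7068 - (2 + 110/91) = 7068 - 1*292/91 = 7068 - 292/91 = 642896/91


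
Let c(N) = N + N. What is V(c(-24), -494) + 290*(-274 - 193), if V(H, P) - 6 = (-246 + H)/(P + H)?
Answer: -36699757/271 ≈ -1.3542e+5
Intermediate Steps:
c(N) = 2*N
V(H, P) = 6 + (-246 + H)/(H + P) (V(H, P) = 6 + (-246 + H)/(P + H) = 6 + (-246 + H)/(H + P))
V(c(-24), -494) + 290*(-274 - 193) = (-246 + 6*(-494) + 7*(2*(-24)))/(2*(-24) - 494) + 290*(-274 - 193) = (-246 - 2964 + 7*(-48))/(-48 - 494) + 290*(-467) = (-246 - 2964 - 336)/(-542) - 135430 = -1/542*(-3546) - 135430 = 1773/271 - 135430 = -36699757/271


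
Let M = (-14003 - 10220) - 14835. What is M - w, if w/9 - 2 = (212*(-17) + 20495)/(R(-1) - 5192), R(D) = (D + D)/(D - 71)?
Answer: -7298261552/186911 ≈ -39047.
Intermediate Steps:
R(D) = 2*D/(-71 + D) (R(D) = (2*D)/(-71 + D) = 2*D/(-71 + D))
w = -2108286/186911 (w = 18 + 9*((212*(-17) + 20495)/(2*(-1)/(-71 - 1) - 5192)) = 18 + 9*((-3604 + 20495)/(2*(-1)/(-72) - 5192)) = 18 + 9*(16891/(2*(-1)*(-1/72) - 5192)) = 18 + 9*(16891/(1/36 - 5192)) = 18 + 9*(16891/(-186911/36)) = 18 + 9*(16891*(-36/186911)) = 18 + 9*(-608076/186911) = 18 - 5472684/186911 = -2108286/186911 ≈ -11.280)
M = -39058 (M = -24223 - 14835 = -39058)
M - w = -39058 - 1*(-2108286/186911) = -39058 + 2108286/186911 = -7298261552/186911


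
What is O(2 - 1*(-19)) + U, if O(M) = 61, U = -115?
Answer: -54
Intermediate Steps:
O(2 - 1*(-19)) + U = 61 - 115 = -54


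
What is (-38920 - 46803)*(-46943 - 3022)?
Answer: 4283149695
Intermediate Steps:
(-38920 - 46803)*(-46943 - 3022) = -85723*(-49965) = 4283149695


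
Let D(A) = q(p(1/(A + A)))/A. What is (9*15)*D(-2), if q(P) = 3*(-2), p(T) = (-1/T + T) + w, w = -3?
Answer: 405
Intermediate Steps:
p(T) = -3 + T - 1/T (p(T) = (-1/T + T) - 3 = (T - 1/T) - 3 = -3 + T - 1/T)
q(P) = -6
D(A) = -6/A
(9*15)*D(-2) = (9*15)*(-6/(-2)) = 135*(-6*(-1/2)) = 135*3 = 405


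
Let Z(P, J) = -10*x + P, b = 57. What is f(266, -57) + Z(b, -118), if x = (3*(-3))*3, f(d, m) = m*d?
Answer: -14835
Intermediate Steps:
f(d, m) = d*m
x = -27 (x = -9*3 = -27)
Z(P, J) = 270 + P (Z(P, J) = -10*(-27) + P = 270 + P)
f(266, -57) + Z(b, -118) = 266*(-57) + (270 + 57) = -15162 + 327 = -14835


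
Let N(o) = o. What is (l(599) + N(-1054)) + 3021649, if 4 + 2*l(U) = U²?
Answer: 6399987/2 ≈ 3.2000e+6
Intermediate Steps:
l(U) = -2 + U²/2
(l(599) + N(-1054)) + 3021649 = ((-2 + (½)*599²) - 1054) + 3021649 = ((-2 + (½)*358801) - 1054) + 3021649 = ((-2 + 358801/2) - 1054) + 3021649 = (358797/2 - 1054) + 3021649 = 356689/2 + 3021649 = 6399987/2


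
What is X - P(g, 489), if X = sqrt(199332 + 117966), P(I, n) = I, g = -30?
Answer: 30 + sqrt(317298) ≈ 593.29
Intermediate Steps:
X = sqrt(317298) ≈ 563.29
X - P(g, 489) = sqrt(317298) - 1*(-30) = sqrt(317298) + 30 = 30 + sqrt(317298)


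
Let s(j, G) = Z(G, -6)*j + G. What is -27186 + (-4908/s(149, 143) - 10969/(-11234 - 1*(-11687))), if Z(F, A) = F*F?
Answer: -9389639561578/345077733 ≈ -27210.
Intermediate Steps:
Z(F, A) = F**2
s(j, G) = G + j*G**2 (s(j, G) = G**2*j + G = j*G**2 + G = G + j*G**2)
-27186 + (-4908/s(149, 143) - 10969/(-11234 - 1*(-11687))) = -27186 + (-4908*1/(143*(1 + 143*149)) - 10969/(-11234 - 1*(-11687))) = -27186 + (-4908*1/(143*(1 + 21307)) - 10969/(-11234 + 11687)) = -27186 + (-4908/(143*21308) - 10969/453) = -27186 + (-4908/3047044 - 10969*1/453) = -27186 + (-4908*1/3047044 - 10969/453) = -27186 + (-1227/761761 - 10969/453) = -27186 - 8356312240/345077733 = -9389639561578/345077733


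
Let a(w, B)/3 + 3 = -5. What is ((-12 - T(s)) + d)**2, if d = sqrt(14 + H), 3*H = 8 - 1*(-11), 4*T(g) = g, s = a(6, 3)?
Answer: (18 - sqrt(183))**2/9 ≈ 2.2223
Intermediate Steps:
a(w, B) = -24 (a(w, B) = -9 + 3*(-5) = -9 - 15 = -24)
s = -24
T(g) = g/4
H = 19/3 (H = (8 - 1*(-11))/3 = (8 + 11)/3 = (1/3)*19 = 19/3 ≈ 6.3333)
d = sqrt(183)/3 (d = sqrt(14 + 19/3) = sqrt(61/3) = sqrt(183)/3 ≈ 4.5092)
((-12 - T(s)) + d)**2 = ((-12 - (-24)/4) + sqrt(183)/3)**2 = ((-12 - 1*(-6)) + sqrt(183)/3)**2 = ((-12 + 6) + sqrt(183)/3)**2 = (-6 + sqrt(183)/3)**2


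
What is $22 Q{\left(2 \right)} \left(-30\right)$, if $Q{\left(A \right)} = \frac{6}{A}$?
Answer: $-1980$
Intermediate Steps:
$22 Q{\left(2 \right)} \left(-30\right) = 22 \cdot \frac{6}{2} \left(-30\right) = 22 \cdot 6 \cdot \frac{1}{2} \left(-30\right) = 22 \cdot 3 \left(-30\right) = 66 \left(-30\right) = -1980$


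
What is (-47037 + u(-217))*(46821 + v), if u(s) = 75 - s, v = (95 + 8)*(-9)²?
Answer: -2578641180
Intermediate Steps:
v = 8343 (v = 103*81 = 8343)
(-47037 + u(-217))*(46821 + v) = (-47037 + (75 - 1*(-217)))*(46821 + 8343) = (-47037 + (75 + 217))*55164 = (-47037 + 292)*55164 = -46745*55164 = -2578641180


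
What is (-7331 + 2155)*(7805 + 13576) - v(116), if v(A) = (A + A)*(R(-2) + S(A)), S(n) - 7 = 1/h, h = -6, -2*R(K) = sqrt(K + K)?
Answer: -332008924/3 + 232*I ≈ -1.1067e+8 + 232.0*I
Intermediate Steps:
R(K) = -sqrt(2)*sqrt(K)/2 (R(K) = -sqrt(K + K)/2 = -sqrt(2)*sqrt(K)/2)
S(n) = 41/6 (S(n) = 7 + 1/(-6) = 7 + 1*(-1/6) = 7 - 1/6 = 41/6)
v(A) = 2*A*(41/6 - I) (v(A) = (A + A)*(-sqrt(2)*sqrt(-2)/2 + 41/6) = (2*A)*(-sqrt(2)*I*sqrt(2)/2 + 41/6) = (2*A)*(-I + 41/6) = (2*A)*(41/6 - I) = 2*A*(41/6 - I))
(-7331 + 2155)*(7805 + 13576) - v(116) = (-7331 + 2155)*(7805 + 13576) - 116*(41 - 6*I)/3 = -5176*21381 - (4756/3 - 232*I) = -110668056 + (-4756/3 + 232*I) = -332008924/3 + 232*I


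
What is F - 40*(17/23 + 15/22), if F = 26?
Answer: -7802/253 ≈ -30.838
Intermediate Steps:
F - 40*(17/23 + 15/22) = 26 - 40*(17/23 + 15/22) = 26 - 40*719/506 = 26 - 14380/253 = -7802/253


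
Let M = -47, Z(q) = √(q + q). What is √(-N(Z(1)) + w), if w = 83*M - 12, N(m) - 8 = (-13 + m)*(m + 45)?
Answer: √(-3338 - 32*√2) ≈ 58.166*I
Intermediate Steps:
Z(q) = √2*√q (Z(q) = √(2*q) = √2*√q)
N(m) = 8 + (-13 + m)*(45 + m) (N(m) = 8 + (-13 + m)*(m + 45) = 8 + (-13 + m)*(45 + m))
w = -3913 (w = 83*(-47) - 12 = -3901 - 12 = -3913)
√(-N(Z(1)) + w) = √(-(-577 + (√2*√1)² + 32*(√2*√1)) - 3913) = √(-(-577 + (√2*1)² + 32*(√2*1)) - 3913) = √(-(-577 + (√2)² + 32*√2) - 3913) = √(-(-577 + 2 + 32*√2) - 3913) = √(-(-575 + 32*√2) - 3913) = √((575 - 32*√2) - 3913) = √(-3338 - 32*√2)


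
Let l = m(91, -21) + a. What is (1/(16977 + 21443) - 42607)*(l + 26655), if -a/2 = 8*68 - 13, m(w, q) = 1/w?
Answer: -953105774084299/874055 ≈ -1.0904e+9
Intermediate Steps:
a = -1062 (a = -2*(8*68 - 13) = -2*(544 - 13) = -2*531 = -1062)
l = -96641/91 (l = 1/91 - 1062 = -96641/91 ≈ -1062.0)
(1/(16977 + 21443) - 42607)*(l + 26655) = (1/(16977 + 21443) - 42607)*(-96641/91 + 26655) = (1/38420 - 42607)*(2328964/91) = -1636960939/38420*2328964/91 = -953105774084299/874055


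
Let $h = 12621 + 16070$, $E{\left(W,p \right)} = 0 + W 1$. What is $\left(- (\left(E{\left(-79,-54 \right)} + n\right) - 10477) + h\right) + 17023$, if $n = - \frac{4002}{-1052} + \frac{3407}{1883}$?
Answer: $\frac{55727511695}{990458} \approx 56264.0$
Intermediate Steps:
$E{\left(W,p \right)} = W$ ($E{\left(W,p \right)} = 0 + W = W$)
$n = \frac{5559965}{990458}$ ($n = \left(-4002\right) \left(- \frac{1}{1052}\right) + 3407 \cdot \frac{1}{1883} = \frac{2001}{526} + \frac{3407}{1883} = \frac{5559965}{990458} \approx 5.6135$)
$h = 28691$
$\left(- (\left(E{\left(-79,-54 \right)} + n\right) - 10477) + h\right) + 17023 = \left(- (\left(-79 + \frac{5559965}{990458}\right) - 10477) + 28691\right) + 17023 = \left(- (- \frac{72686217}{990458} - 10477) + 28691\right) + 17023 = \left(\left(-1\right) \left(- \frac{10449714683}{990458}\right) + 28691\right) + 17023 = \left(\frac{10449714683}{990458} + 28691\right) + 17023 = \frac{38866945161}{990458} + 17023 = \frac{55727511695}{990458}$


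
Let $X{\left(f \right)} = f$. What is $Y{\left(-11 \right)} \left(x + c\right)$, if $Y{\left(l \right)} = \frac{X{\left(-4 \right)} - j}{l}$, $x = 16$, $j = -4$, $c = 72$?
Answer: $0$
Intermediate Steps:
$Y{\left(l \right)} = 0$ ($Y{\left(l \right)} = \frac{-4 - -4}{l} = \frac{-4 + 4}{l} = \frac{0}{l} = 0$)
$Y{\left(-11 \right)} \left(x + c\right) = 0 \left(16 + 72\right) = 0 \cdot 88 = 0$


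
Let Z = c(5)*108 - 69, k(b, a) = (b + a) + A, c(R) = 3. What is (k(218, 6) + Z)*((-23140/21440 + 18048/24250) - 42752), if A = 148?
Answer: -348420671512419/12998000 ≈ -2.6806e+7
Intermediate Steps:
k(b, a) = 148 + a + b (k(b, a) = (b + a) + 148 = (a + b) + 148 = 148 + a + b)
Z = 255 (Z = 3*108 - 69 = 324 - 69 = 255)
(k(218, 6) + Z)*((-23140/21440 + 18048/24250) - 42752) = ((148 + 6 + 218) + 255)*((-23140/21440 + 18048/24250) - 42752) = (372 + 255)*((-23140*1/21440 + 18048*(1/24250)) - 42752) = 627*((-1157/1072 + 9024/12125) - 42752) = 627*(-4354897/12998000 - 42752) = 627*(-555694850897/12998000) = -348420671512419/12998000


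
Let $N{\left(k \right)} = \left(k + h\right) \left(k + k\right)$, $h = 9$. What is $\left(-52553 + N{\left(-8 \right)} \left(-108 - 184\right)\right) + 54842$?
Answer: $6961$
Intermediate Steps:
$N{\left(k \right)} = 2 k \left(9 + k\right)$ ($N{\left(k \right)} = \left(k + 9\right) \left(k + k\right) = \left(9 + k\right) 2 k = 2 k \left(9 + k\right)$)
$\left(-52553 + N{\left(-8 \right)} \left(-108 - 184\right)\right) + 54842 = \left(-52553 + 2 \left(-8\right) \left(9 - 8\right) \left(-108 - 184\right)\right) + 54842 = \left(-52553 + 2 \left(-8\right) 1 \left(-292\right)\right) + 54842 = \left(-52553 - -4672\right) + 54842 = \left(-52553 + 4672\right) + 54842 = -47881 + 54842 = 6961$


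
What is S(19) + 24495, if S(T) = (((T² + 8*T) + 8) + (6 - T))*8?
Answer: 28559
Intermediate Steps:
S(T) = 112 + 8*T² + 56*T (S(T) = ((8 + T² + 8*T) + (6 - T))*8 = (14 + T² + 7*T)*8 = 112 + 8*T² + 56*T)
S(19) + 24495 = (112 + 8*19² + 56*19) + 24495 = (112 + 8*361 + 1064) + 24495 = (112 + 2888 + 1064) + 24495 = 4064 + 24495 = 28559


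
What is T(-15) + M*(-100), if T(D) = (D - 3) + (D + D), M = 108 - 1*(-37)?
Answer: -14548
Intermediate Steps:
M = 145 (M = 108 + 37 = 145)
T(D) = -3 + 3*D (T(D) = (-3 + D) + 2*D = -3 + 3*D)
T(-15) + M*(-100) = (-3 + 3*(-15)) + 145*(-100) = (-3 - 45) - 14500 = -48 - 14500 = -14548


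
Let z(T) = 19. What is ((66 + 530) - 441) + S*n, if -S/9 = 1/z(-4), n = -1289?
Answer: 14546/19 ≈ 765.58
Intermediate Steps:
S = -9/19 ≈ -0.47368
((66 + 530) - 441) + S*n = ((66 + 530) - 441) - 9/19*(-1289) = (596 - 441) + 11601/19 = 155 + 11601/19 = 14546/19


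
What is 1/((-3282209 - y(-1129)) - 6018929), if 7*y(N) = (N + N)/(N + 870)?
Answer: -1813/16862965452 ≈ -1.0751e-7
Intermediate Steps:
y(N) = 2*N/(7*(870 + N)) (y(N) = ((N + N)/(N + 870))/7 = ((2*N)/(870 + N))/7 = (2*N/(870 + N))/7 = 2*N/(7*(870 + N)))
1/((-3282209 - y(-1129)) - 6018929) = 1/((-3282209 - 2*(-1129)/(7*(870 - 1129))) - 6018929) = 1/((-3282209 - 2*(-1129)/(7*(-259))) - 6018929) = 1/((-3282209 - 2*(-1129)*(-1)/(7*259)) - 6018929) = 1/((-3282209 - 1*2258/1813) - 6018929) = 1/((-3282209 - 2258/1813) - 6018929) = 1/(-5950647175/1813 - 6018929) = 1/(-16862965452/1813) = -1813/16862965452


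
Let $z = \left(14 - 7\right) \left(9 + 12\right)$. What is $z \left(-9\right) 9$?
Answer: $-11907$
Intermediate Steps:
$z = 147$ ($z = 7 \cdot 21 = 147$)
$z \left(-9\right) 9 = 147 \left(-9\right) 9 = \left(-1323\right) 9 = -11907$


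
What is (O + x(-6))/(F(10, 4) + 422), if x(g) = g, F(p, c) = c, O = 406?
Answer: 200/213 ≈ 0.93897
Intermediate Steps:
(O + x(-6))/(F(10, 4) + 422) = (406 - 6)/(4 + 422) = 400/426 = 400*(1/426) = 200/213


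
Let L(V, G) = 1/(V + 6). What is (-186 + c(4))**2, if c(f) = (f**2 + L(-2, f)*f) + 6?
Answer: 26569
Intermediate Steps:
L(V, G) = 1/(6 + V)
c(f) = 6 + f**2 + f/4 (c(f) = (f**2 + f/(6 - 2)) + 6 = (f**2 + f/4) + 6 = 6 + f**2 + f/4)
(-186 + c(4))**2 = (-186 + (6 + 4**2 + (1/4)*4))**2 = (-186 + (6 + 16 + 1))**2 = (-186 + 23)**2 = (-163)**2 = 26569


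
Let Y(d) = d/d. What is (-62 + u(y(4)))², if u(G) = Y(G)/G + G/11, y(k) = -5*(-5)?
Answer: 269419396/75625 ≈ 3562.6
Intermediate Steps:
y(k) = 25
Y(d) = 1
u(G) = 1/G + G/11
(-62 + u(y(4)))² = (-62 + (1/25 + (1/11)*25))² = (-62 + (1/25 + 25/11))² = (-62 + 636/275)² = (-16414/275)² = 269419396/75625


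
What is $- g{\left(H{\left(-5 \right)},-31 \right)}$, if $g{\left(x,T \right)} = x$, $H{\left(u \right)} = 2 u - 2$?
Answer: $12$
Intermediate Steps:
$H{\left(u \right)} = -2 + 2 u$
$- g{\left(H{\left(-5 \right)},-31 \right)} = - (-2 + 2 \left(-5\right)) = - (-2 - 10) = \left(-1\right) \left(-12\right) = 12$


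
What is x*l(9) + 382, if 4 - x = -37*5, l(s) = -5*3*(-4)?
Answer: 11722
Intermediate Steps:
l(s) = 60 (l(s) = -15*(-4) = 60)
x = 189 (x = 4 - (-37)*5 = 4 - 1*(-185) = 4 + 185 = 189)
x*l(9) + 382 = 189*60 + 382 = 11340 + 382 = 11722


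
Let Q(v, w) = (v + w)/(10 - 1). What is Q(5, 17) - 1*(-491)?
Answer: 4441/9 ≈ 493.44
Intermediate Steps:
Q(v, w) = v/9 + w/9 (Q(v, w) = (v + w)/9 = (v + w)*(1/9) = v/9 + w/9)
Q(5, 17) - 1*(-491) = ((1/9)*5 + (1/9)*17) - 1*(-491) = (5/9 + 17/9) + 491 = 22/9 + 491 = 4441/9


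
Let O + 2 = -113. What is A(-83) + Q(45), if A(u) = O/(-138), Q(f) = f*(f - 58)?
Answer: -3505/6 ≈ -584.17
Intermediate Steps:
O = -115 (O = -2 - 113 = -115)
Q(f) = f*(-58 + f)
A(u) = 5/6 (A(u) = -115/(-138) = -115*(-1/138) = 5/6)
A(-83) + Q(45) = 5/6 + 45*(-58 + 45) = 5/6 + 45*(-13) = 5/6 - 585 = -3505/6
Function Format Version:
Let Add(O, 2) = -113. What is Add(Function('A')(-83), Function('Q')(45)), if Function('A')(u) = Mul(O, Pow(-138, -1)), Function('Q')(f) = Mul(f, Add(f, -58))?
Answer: Rational(-3505, 6) ≈ -584.17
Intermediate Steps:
O = -115 (O = Add(-2, -113) = -115)
Function('Q')(f) = Mul(f, Add(-58, f))
Function('A')(u) = Rational(5, 6) (Function('A')(u) = Mul(-115, Pow(-138, -1)) = Mul(-115, Rational(-1, 138)) = Rational(5, 6))
Add(Function('A')(-83), Function('Q')(45)) = Add(Rational(5, 6), Mul(45, Add(-58, 45))) = Add(Rational(5, 6), Mul(45, -13)) = Add(Rational(5, 6), -585) = Rational(-3505, 6)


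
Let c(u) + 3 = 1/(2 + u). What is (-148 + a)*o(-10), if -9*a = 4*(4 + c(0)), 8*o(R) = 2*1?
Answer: -223/6 ≈ -37.167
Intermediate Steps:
c(u) = -3 + 1/(2 + u)
o(R) = ¼ (o(R) = (2*1)/8 = (⅛)*2 = ¼)
a = -⅔ (a = -4*(4 + (-5 - 3*0)/(2 + 0))/9 = -4*(4 + (-5 + 0)/2)/9 = -4*(4 + (½)*(-5))/9 = -4*(4 - 5/2)/9 = -4*3/(9*2) = -⅑*6 = -⅔ ≈ -0.66667)
(-148 + a)*o(-10) = (-148 - ⅔)*(¼) = -446/3*¼ = -223/6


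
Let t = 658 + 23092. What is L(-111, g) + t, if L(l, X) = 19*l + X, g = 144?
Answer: 21785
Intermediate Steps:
L(l, X) = X + 19*l
t = 23750
L(-111, g) + t = (144 + 19*(-111)) + 23750 = (144 - 2109) + 23750 = -1965 + 23750 = 21785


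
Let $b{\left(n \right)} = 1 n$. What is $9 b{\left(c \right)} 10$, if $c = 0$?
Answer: $0$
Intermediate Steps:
$b{\left(n \right)} = n$
$9 b{\left(c \right)} 10 = 9 \cdot 0 \cdot 10 = 0 \cdot 10 = 0$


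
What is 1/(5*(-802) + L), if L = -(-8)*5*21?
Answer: -1/3170 ≈ -0.00031546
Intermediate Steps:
L = 840 (L = -8*(-5)*21 = 40*21 = 840)
1/(5*(-802) + L) = 1/(5*(-802) + 840) = 1/(-4010 + 840) = 1/(-3170) = -1/3170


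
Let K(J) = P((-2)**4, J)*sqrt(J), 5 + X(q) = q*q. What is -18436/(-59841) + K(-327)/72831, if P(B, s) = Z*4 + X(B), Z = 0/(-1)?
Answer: 18436/59841 + 251*I*sqrt(327)/72831 ≈ 0.30808 + 0.062321*I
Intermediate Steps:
X(q) = -5 + q**2 (X(q) = -5 + q*q = -5 + q**2)
Z = 0 (Z = 0*(-1) = 0)
P(B, s) = -5 + B**2 (P(B, s) = 0*4 + (-5 + B**2) = 0 + (-5 + B**2) = -5 + B**2)
K(J) = 251*sqrt(J) (K(J) = (-5 + ((-2)**4)**2)*sqrt(J) = (-5 + 16**2)*sqrt(J) = (-5 + 256)*sqrt(J) = 251*sqrt(J))
-18436/(-59841) + K(-327)/72831 = -18436/(-59841) + (251*sqrt(-327))/72831 = -18436*(-1/59841) + (251*(I*sqrt(327)))*(1/72831) = 18436/59841 + (251*I*sqrt(327))*(1/72831) = 18436/59841 + 251*I*sqrt(327)/72831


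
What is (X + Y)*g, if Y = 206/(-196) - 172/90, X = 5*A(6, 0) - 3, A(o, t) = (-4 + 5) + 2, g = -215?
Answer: -1713851/882 ≈ -1943.1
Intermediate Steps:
A(o, t) = 3 (A(o, t) = 1 + 2 = 3)
X = 12 (X = 5*3 - 3 = 15 - 3 = 12)
Y = -13063/4410 (Y = 206*(-1/196) - 172*1/90 = -103/98 - 86/45 = -13063/4410 ≈ -2.9621)
(X + Y)*g = (12 - 13063/4410)*(-215) = (39857/4410)*(-215) = -1713851/882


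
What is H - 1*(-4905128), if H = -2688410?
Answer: 2216718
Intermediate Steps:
H - 1*(-4905128) = -2688410 - 1*(-4905128) = -2688410 + 4905128 = 2216718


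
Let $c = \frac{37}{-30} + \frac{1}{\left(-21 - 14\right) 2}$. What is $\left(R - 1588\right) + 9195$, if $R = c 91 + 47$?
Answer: $\frac{113107}{15} \approx 7540.5$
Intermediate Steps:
$c = - \frac{131}{105}$ ($c = 37 \left(- \frac{1}{30}\right) + \frac{1}{-35} \cdot \frac{1}{2} = - \frac{37}{30} - \frac{1}{70} = - \frac{131}{105} \approx -1.2476$)
$R = - \frac{998}{15}$ ($R = \left(- \frac{131}{105}\right) 91 + 47 = - \frac{1703}{15} + 47 = - \frac{998}{15} \approx -66.533$)
$\left(R - 1588\right) + 9195 = \left(- \frac{998}{15} - 1588\right) + 9195 = - \frac{24818}{15} + 9195 = \frac{113107}{15}$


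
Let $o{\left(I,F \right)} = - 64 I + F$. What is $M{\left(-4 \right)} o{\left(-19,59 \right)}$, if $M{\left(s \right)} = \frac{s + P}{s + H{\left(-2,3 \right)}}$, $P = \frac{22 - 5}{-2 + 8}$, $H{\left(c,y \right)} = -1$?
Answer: $\frac{595}{2} \approx 297.5$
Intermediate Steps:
$P = \frac{17}{6} \approx 2.8333$
$o{\left(I,F \right)} = F - 64 I$
$M{\left(s \right)} = \frac{\frac{17}{6} + s}{-1 + s}$ ($M{\left(s \right)} = \frac{s + \frac{17}{6}}{s - 1} = \frac{\frac{17}{6} + s}{-1 + s}$)
$M{\left(-4 \right)} o{\left(-19,59 \right)} = \frac{\frac{17}{6} - 4}{-1 - 4} \left(59 - -1216\right) = \frac{1}{-5} \left(- \frac{7}{6}\right) \left(59 + 1216\right) = \left(- \frac{1}{5}\right) \left(- \frac{7}{6}\right) 1275 = \frac{7}{30} \cdot 1275 = \frac{595}{2}$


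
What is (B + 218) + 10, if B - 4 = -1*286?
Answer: -54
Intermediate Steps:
B = -282 (B = 4 - 1*286 = 4 - 286 = -282)
(B + 218) + 10 = (-282 + 218) + 10 = -64 + 10 = -54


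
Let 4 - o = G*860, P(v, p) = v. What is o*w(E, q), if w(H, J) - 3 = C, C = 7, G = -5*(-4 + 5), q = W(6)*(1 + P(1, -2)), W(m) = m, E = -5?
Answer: 43040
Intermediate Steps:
q = 12 (q = 6*(1 + 1) = 6*2 = 12)
G = -5 (G = -5*1 = -5)
o = 4304 (o = 4 - (-5)*860 = 4 - 1*(-4300) = 4 + 4300 = 4304)
w(H, J) = 10 (w(H, J) = 3 + 7 = 10)
o*w(E, q) = 4304*10 = 43040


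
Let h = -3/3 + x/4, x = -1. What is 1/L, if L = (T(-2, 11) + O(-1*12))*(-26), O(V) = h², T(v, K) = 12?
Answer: -8/2821 ≈ -0.0028359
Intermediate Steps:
h = -5/4 (h = -3/3 - 1/4 = -3*⅓ - 1*¼ = -1 - ¼ = -5/4 ≈ -1.2500)
O(V) = 25/16 (O(V) = (-5/4)² = 25/16)
L = -2821/8 (L = (12 + 25/16)*(-26) = (217/16)*(-26) = -2821/8 ≈ -352.63)
1/L = 1/(-2821/8) = -8/2821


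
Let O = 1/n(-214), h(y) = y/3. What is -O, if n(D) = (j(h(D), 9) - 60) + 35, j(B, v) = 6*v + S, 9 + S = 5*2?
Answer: -1/30 ≈ -0.033333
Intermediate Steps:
h(y) = y/3 (h(y) = y*(⅓) = y/3)
S = 1 (S = -9 + 5*2 = -9 + 10 = 1)
j(B, v) = 1 + 6*v (j(B, v) = 6*v + 1 = 1 + 6*v)
n(D) = 30 (n(D) = ((1 + 6*9) - 60) + 35 = ((1 + 54) - 60) + 35 = (55 - 60) + 35 = -5 + 35 = 30)
O = 1/30 ≈ 0.033333
-O = -1*1/30 = -1/30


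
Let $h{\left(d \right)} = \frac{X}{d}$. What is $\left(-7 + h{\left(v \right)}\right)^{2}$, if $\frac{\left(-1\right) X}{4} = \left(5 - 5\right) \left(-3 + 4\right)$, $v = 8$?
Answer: $49$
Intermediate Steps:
$X = 0$ ($X = - 4 \left(5 - 5\right) \left(-3 + 4\right) = - 4 \cdot 0 \cdot 1 = \left(-4\right) 0 = 0$)
$h{\left(d \right)} = 0$ ($h{\left(d \right)} = \frac{0}{d} = 0$)
$\left(-7 + h{\left(v \right)}\right)^{2} = \left(-7 + 0\right)^{2} = \left(-7\right)^{2} = 49$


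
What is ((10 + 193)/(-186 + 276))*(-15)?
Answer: -203/6 ≈ -33.833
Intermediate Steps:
((10 + 193)/(-186 + 276))*(-15) = (203/90)*(-15) = -203/6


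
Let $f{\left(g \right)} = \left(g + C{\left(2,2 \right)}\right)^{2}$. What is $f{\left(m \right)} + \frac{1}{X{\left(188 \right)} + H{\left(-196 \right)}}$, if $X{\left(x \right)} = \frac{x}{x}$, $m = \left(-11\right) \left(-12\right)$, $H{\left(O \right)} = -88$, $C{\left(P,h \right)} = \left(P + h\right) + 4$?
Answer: $\frac{1705199}{87} \approx 19600.0$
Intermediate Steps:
$C{\left(P,h \right)} = 4 + P + h$
$m = 132$
$X{\left(x \right)} = 1$
$f{\left(g \right)} = \left(8 + g\right)^{2}$ ($f{\left(g \right)} = \left(g + \left(4 + 2 + 2\right)\right)^{2} = \left(g + 8\right)^{2} = \left(8 + g\right)^{2}$)
$f{\left(m \right)} + \frac{1}{X{\left(188 \right)} + H{\left(-196 \right)}} = \left(8 + 132\right)^{2} + \frac{1}{1 - 88} = 140^{2} + \frac{1}{-87} = 19600 - \frac{1}{87} = \frac{1705199}{87}$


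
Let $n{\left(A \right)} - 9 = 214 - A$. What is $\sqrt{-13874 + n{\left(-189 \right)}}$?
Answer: $i \sqrt{13462} \approx 116.03 i$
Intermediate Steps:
$n{\left(A \right)} = 223 - A$ ($n{\left(A \right)} = 9 - \left(-214 + A\right) = 223 - A$)
$\sqrt{-13874 + n{\left(-189 \right)}} = \sqrt{-13874 + \left(223 - -189\right)} = \sqrt{-13874 + \left(223 + 189\right)} = \sqrt{-13874 + 412} = \sqrt{-13462} = i \sqrt{13462}$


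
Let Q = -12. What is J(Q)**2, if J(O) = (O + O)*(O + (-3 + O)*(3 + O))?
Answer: 8714304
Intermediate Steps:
J(O) = 2*O*(O + (-3 + O)*(3 + O)) (J(O) = (2*O)*(O + (-3 + O)*(3 + O)) = 2*O*(O + (-3 + O)*(3 + O)))
J(Q)**2 = (2*(-12)*(-9 - 12 + (-12)**2))**2 = (2*(-12)*(-9 - 12 + 144))**2 = (2*(-12)*123)**2 = (-2952)**2 = 8714304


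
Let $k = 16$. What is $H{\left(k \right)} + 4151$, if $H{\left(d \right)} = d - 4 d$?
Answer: $4103$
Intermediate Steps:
$H{\left(d \right)} = - 3 d$
$H{\left(k \right)} + 4151 = \left(-3\right) 16 + 4151 = -48 + 4151 = 4103$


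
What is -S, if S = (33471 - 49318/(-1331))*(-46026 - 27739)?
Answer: 3289861389535/1331 ≈ 2.4717e+9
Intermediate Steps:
S = -3289861389535/1331 (S = (33471 - 49318*(-1/1331))*(-73765) = (33471 + 49318/1331)*(-73765) = (44599219/1331)*(-73765) = -3289861389535/1331 ≈ -2.4717e+9)
-S = -1*(-3289861389535/1331) = 3289861389535/1331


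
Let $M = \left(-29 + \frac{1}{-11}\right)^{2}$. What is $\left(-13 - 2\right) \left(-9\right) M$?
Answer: $\frac{13824000}{121} \approx 1.1425 \cdot 10^{5}$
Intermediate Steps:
$M = \frac{102400}{121}$ ($M = \left(-29 - \frac{1}{11}\right)^{2} = \left(- \frac{320}{11}\right)^{2} = \frac{102400}{121} \approx 846.28$)
$\left(-13 - 2\right) \left(-9\right) M = \left(-13 - 2\right) \left(-9\right) \frac{102400}{121} = \left(-15\right) \left(-9\right) \frac{102400}{121} = 135 \cdot \frac{102400}{121} = \frac{13824000}{121}$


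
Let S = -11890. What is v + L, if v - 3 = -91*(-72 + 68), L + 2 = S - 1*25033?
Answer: -36558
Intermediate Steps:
L = -36925 (L = -2 + (-11890 - 1*25033) = -2 + (-11890 - 25033) = -2 - 36923 = -36925)
v = 367 (v = 3 - 91*(-72 + 68) = 3 - 91*(-4) = 3 + 364 = 367)
v + L = 367 - 36925 = -36558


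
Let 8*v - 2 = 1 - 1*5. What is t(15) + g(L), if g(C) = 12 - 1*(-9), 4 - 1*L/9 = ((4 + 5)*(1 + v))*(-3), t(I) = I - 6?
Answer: 30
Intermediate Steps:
v = -1/4 (v = 1/4 + (1 - 1*5)/8 = 1/4 + (1 - 5)/8 = 1/4 + (1/8)*(-4) = 1/4 - 1/2 = -1/4 ≈ -0.25000)
t(I) = -6 + I
L = 873/4 (L = 36 - 9*(4 + 5)*(1 - 1/4)*(-3) = 36 - 9*9*(3/4)*(-3) = 36 - 243*(-3)/4 = 36 - 9*(-81/4) = 36 + 729/4 = 873/4 ≈ 218.25)
g(C) = 21 (g(C) = 12 + 9 = 21)
t(15) + g(L) = (-6 + 15) + 21 = 9 + 21 = 30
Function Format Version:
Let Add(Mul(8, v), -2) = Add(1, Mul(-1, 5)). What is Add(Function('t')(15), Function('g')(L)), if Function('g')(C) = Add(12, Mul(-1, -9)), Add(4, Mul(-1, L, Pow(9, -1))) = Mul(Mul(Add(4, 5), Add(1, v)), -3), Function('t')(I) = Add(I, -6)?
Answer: 30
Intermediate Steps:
v = Rational(-1, 4) (v = Add(Rational(1, 4), Mul(Rational(1, 8), Add(1, Mul(-1, 5)))) = Add(Rational(1, 4), Mul(Rational(1, 8), Add(1, -5))) = Add(Rational(1, 4), Mul(Rational(1, 8), -4)) = Add(Rational(1, 4), Rational(-1, 2)) = Rational(-1, 4) ≈ -0.25000)
Function('t')(I) = Add(-6, I)
L = Rational(873, 4) (L = Add(36, Mul(-9, Mul(Mul(Add(4, 5), Add(1, Rational(-1, 4))), -3))) = Add(36, Mul(-9, Mul(Mul(9, Rational(3, 4)), -3))) = Add(36, Mul(-9, Mul(Rational(27, 4), -3))) = Add(36, Mul(-9, Rational(-81, 4))) = Add(36, Rational(729, 4)) = Rational(873, 4) ≈ 218.25)
Function('g')(C) = 21 (Function('g')(C) = Add(12, 9) = 21)
Add(Function('t')(15), Function('g')(L)) = Add(Add(-6, 15), 21) = Add(9, 21) = 30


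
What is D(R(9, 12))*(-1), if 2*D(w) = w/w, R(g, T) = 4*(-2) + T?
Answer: -½ ≈ -0.50000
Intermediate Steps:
R(g, T) = -8 + T
D(w) = ½ (D(w) = (w/w)/2 = (½)*1 = ½)
D(R(9, 12))*(-1) = (½)*(-1) = -½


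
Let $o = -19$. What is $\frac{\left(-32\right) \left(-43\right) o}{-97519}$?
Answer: $\frac{26144}{97519} \approx 0.26809$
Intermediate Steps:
$\frac{\left(-32\right) \left(-43\right) o}{-97519} = \frac{\left(-32\right) \left(-43\right) \left(-19\right)}{-97519} = 1376 \left(-19\right) \left(- \frac{1}{97519}\right) = \left(-26144\right) \left(- \frac{1}{97519}\right) = \frac{26144}{97519}$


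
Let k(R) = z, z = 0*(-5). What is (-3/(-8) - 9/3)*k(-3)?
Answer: 0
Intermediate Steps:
z = 0
k(R) = 0
(-3/(-8) - 9/3)*k(-3) = (-3/(-8) - 9/3)*0 = (-3*(-⅛) - 9*⅓)*0 = (3/8 - 3)*0 = -21/8*0 = 0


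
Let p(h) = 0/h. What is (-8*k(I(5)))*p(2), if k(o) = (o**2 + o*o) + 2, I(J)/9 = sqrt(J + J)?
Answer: 0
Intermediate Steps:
p(h) = 0
I(J) = 9*sqrt(2)*sqrt(J) (I(J) = 9*sqrt(J + J) = 9*sqrt(2*J) = 9*(sqrt(2)*sqrt(J)) = 9*sqrt(2)*sqrt(J))
k(o) = 2 + 2*o**2 (k(o) = (o**2 + o**2) + 2 = 2*o**2 + 2 = 2 + 2*o**2)
(-8*k(I(5)))*p(2) = -8*(2 + 2*(9*sqrt(2)*sqrt(5))**2)*0 = -8*(2 + 2*(9*sqrt(10))**2)*0 = -8*(2 + 2*810)*0 = -8*(2 + 1620)*0 = -8*1622*0 = -12976*0 = 0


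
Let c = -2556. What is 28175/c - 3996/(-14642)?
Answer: -201162287/18712476 ≈ -10.750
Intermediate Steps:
28175/c - 3996/(-14642) = 28175/(-2556) - 3996/(-14642) = 28175*(-1/2556) - 3996*(-1/14642) = -28175/2556 + 1998/7321 = -201162287/18712476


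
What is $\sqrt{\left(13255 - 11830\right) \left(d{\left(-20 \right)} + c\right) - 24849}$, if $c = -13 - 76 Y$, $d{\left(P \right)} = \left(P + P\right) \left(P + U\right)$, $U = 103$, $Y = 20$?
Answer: $i \sqrt{6940374} \approx 2634.5 i$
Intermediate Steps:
$d{\left(P \right)} = 2 P \left(103 + P\right)$ ($d{\left(P \right)} = \left(P + P\right) \left(P + 103\right) = 2 P \left(103 + P\right)$)
$c = -1533$ ($c = -13 - 1520 = -1533$)
$\sqrt{\left(13255 - 11830\right) \left(d{\left(-20 \right)} + c\right) - 24849} = \sqrt{\left(13255 - 11830\right) \left(2 \left(-20\right) \left(103 - 20\right) - 1533\right) - 24849} = \sqrt{1425 \left(2 \left(-20\right) 83 - 1533\right) - 24849} = \sqrt{1425 \left(-3320 - 1533\right) - 24849} = \sqrt{1425 \left(-4853\right) - 24849} = \sqrt{-6915525 - 24849} = \sqrt{-6940374} = i \sqrt{6940374}$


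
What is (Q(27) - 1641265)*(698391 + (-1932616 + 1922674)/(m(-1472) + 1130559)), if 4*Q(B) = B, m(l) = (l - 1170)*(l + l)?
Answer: -40845606346059241035/35634428 ≈ -1.1462e+12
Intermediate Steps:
m(l) = 2*l*(-1170 + l) (m(l) = (-1170 + l)*(2*l) = 2*l*(-1170 + l))
Q(B) = B/4
(Q(27) - 1641265)*(698391 + (-1932616 + 1922674)/(m(-1472) + 1130559)) = ((¼)*27 - 1641265)*(698391 + (-1932616 + 1922674)/(2*(-1472)*(-1170 - 1472) + 1130559)) = (27/4 - 1641265)*(698391 - 9942/(2*(-1472)*(-2642) + 1130559)) = -6565033*(698391 - 9942/(7778048 + 1130559))/4 = -6565033*(698391 - 9942/8908607)/4 = -6565033/4*6221690941395/8908607 = -40845606346059241035/35634428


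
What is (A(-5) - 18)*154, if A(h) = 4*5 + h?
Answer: -462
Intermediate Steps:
A(h) = 20 + h
(A(-5) - 18)*154 = ((20 - 5) - 18)*154 = (15 - 18)*154 = -3*154 = -462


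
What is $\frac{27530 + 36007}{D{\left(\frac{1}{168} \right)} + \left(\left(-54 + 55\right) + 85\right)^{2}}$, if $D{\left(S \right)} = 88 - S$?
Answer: $\frac{10674216}{1257311} \approx 8.4897$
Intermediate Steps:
$\frac{27530 + 36007}{D{\left(\frac{1}{168} \right)} + \left(\left(-54 + 55\right) + 85\right)^{2}} = \frac{27530 + 36007}{\left(88 - \frac{1}{168}\right) + \left(\left(-54 + 55\right) + 85\right)^{2}} = \frac{63537}{\left(88 - \frac{1}{168}\right) + \left(1 + 85\right)^{2}} = \frac{63537}{\left(88 - \frac{1}{168}\right) + 86^{2}} = \frac{63537}{\frac{14783}{168} + 7396} = \frac{63537}{\frac{1257311}{168}} = 63537 \cdot \frac{168}{1257311} = \frac{10674216}{1257311}$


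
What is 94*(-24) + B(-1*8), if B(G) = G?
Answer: -2264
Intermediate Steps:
94*(-24) + B(-1*8) = 94*(-24) - 1*8 = -2256 - 8 = -2264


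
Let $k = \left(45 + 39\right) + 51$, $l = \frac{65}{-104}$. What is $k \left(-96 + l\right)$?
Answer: $- \frac{104355}{8} \approx -13044.0$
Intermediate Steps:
$l = - \frac{5}{8}$ ($l = 65 \left(- \frac{1}{104}\right) = - \frac{5}{8} \approx -0.625$)
$k = 135$ ($k = 84 + 51 = 135$)
$k \left(-96 + l\right) = 135 \left(-96 - \frac{5}{8}\right) = 135 \left(- \frac{773}{8}\right) = - \frac{104355}{8}$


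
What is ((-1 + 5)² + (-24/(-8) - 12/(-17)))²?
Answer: 112225/289 ≈ 388.32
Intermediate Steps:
((-1 + 5)² + (-24/(-8) - 12/(-17)))² = (4² + (-24*(-⅛) - 12*(-1/17)))² = (16 + (3 + 12/17))² = (16 + 63/17)² = (335/17)² = 112225/289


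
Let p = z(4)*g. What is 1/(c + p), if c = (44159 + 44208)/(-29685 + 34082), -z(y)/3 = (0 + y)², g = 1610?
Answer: -4397/339711793 ≈ -1.2943e-5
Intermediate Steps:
z(y) = -3*y² (z(y) = -3*(0 + y)² = -3*y²)
c = 88367/4397 ≈ 20.097
p = -77280 (p = -3*4²*1610 = -3*16*1610 = -48*1610 = -77280)
1/(c + p) = 1/(88367/4397 - 77280) = 1/(-339711793/4397) = -4397/339711793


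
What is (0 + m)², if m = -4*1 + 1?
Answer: 9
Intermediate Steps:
m = -3 (m = -4 + 1 = -3)
(0 + m)² = (0 - 3)² = (-3)² = 9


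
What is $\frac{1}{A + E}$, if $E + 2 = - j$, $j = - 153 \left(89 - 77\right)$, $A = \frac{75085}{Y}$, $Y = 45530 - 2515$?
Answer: $\frac{8603}{15792919} \approx 0.00054474$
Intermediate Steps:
$Y = 43015$ ($Y = 45530 - 2515 = 43015$)
$A = \frac{15017}{8603}$ ($A = \frac{75085}{43015} = 75085 \cdot \frac{1}{43015} = \frac{15017}{8603} \approx 1.7456$)
$j = -1836$ ($j = \left(-153\right) 12 = -1836$)
$E = 1834$ ($E = -2 - -1836 = -2 + 1836 = 1834$)
$\frac{1}{A + E} = \frac{1}{\frac{15017}{8603} + 1834} = \frac{1}{\frac{15792919}{8603}} = \frac{8603}{15792919}$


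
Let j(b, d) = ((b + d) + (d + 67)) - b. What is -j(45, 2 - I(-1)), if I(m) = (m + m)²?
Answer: -63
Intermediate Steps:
I(m) = 4*m² (I(m) = (2*m)² = 4*m²)
j(b, d) = 67 + 2*d (j(b, d) = ((b + d) + (67 + d)) - b = (67 + b + 2*d) - b = 67 + 2*d)
-j(45, 2 - I(-1)) = -(67 + 2*(2 - 4*(-1)²)) = -(67 + 2*(2 - 4)) = -(67 + 2*(-2)) = -(67 - 4) = -1*63 = -63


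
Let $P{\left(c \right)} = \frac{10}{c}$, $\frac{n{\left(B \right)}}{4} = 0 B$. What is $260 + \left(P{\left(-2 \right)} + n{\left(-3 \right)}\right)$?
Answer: $255$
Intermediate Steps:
$n{\left(B \right)} = 0$ ($n{\left(B \right)} = 4 \cdot 0 B = 4 \cdot 0 = 0$)
$260 + \left(P{\left(-2 \right)} + n{\left(-3 \right)}\right) = 260 + \left(\frac{10}{-2} + 0\right) = 260 + \left(10 \left(- \frac{1}{2}\right) + 0\right) = 260 + \left(-5 + 0\right) = 260 - 5 = 255$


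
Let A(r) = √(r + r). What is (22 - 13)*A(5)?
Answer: 9*√10 ≈ 28.461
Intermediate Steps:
A(r) = √2*√r (A(r) = √(2*r) = √2*√r)
(22 - 13)*A(5) = (22 - 13)*(√2*√5) = 9*√10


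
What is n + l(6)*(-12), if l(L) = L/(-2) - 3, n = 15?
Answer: 87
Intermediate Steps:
l(L) = -3 - L/2 (l(L) = L*(-1/2) - 3 = -L/2 - 3 = -3 - L/2)
n + l(6)*(-12) = 15 + (-3 - 1/2*6)*(-12) = 15 + (-3 - 3)*(-12) = 15 - 6*(-12) = 15 + 72 = 87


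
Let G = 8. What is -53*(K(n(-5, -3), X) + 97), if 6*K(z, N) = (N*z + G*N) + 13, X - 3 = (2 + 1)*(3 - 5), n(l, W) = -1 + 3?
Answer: -29945/6 ≈ -4990.8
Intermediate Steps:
n(l, W) = 2
X = -3 (X = 3 + (2 + 1)*(3 - 5) = 3 + 3*(-2) = 3 - 6 = -3)
K(z, N) = 13/6 + 4*N/3 + N*z/6 (K(z, N) = ((N*z + 8*N) + 13)/6 = ((8*N + N*z) + 13)/6 = (13 + 8*N + N*z)/6 = 13/6 + 4*N/3 + N*z/6)
-53*(K(n(-5, -3), X) + 97) = -53*((13/6 + (4/3)*(-3) + (⅙)*(-3)*2) + 97) = -53*((13/6 - 4 - 1) + 97) = -53*(-17/6 + 97) = -53*565/6 = -29945/6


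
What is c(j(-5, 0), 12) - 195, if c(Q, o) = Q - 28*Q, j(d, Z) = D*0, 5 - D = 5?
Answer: -195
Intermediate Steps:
D = 0 (D = 5 - 1*5 = 5 - 5 = 0)
j(d, Z) = 0 (j(d, Z) = 0*0 = 0)
c(Q, o) = -27*Q (c(Q, o) = Q - 28*Q = -27*Q)
c(j(-5, 0), 12) - 195 = -27*0 - 195 = 0 - 195 = -195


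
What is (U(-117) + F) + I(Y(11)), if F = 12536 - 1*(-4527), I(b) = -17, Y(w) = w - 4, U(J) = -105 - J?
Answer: 17058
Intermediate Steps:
Y(w) = -4 + w
F = 17063 (F = 12536 + 4527 = 17063)
(U(-117) + F) + I(Y(11)) = ((-105 - 1*(-117)) + 17063) - 17 = ((-105 + 117) + 17063) - 17 = (12 + 17063) - 17 = 17075 - 17 = 17058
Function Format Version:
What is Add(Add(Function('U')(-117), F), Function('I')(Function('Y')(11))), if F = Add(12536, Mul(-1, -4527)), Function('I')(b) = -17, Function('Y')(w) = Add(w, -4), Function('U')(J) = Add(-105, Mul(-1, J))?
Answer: 17058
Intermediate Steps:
Function('Y')(w) = Add(-4, w)
F = 17063 (F = Add(12536, 4527) = 17063)
Add(Add(Function('U')(-117), F), Function('I')(Function('Y')(11))) = Add(Add(Add(-105, Mul(-1, -117)), 17063), -17) = Add(Add(Add(-105, 117), 17063), -17) = Add(Add(12, 17063), -17) = Add(17075, -17) = 17058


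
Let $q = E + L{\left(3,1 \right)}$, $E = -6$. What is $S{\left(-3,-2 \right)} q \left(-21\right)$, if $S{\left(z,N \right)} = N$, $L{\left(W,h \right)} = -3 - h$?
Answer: $-420$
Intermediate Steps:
$q = -10$ ($q = -6 - 4 = -10$)
$S{\left(-3,-2 \right)} q \left(-21\right) = \left(-2\right) \left(-10\right) \left(-21\right) = 20 \left(-21\right) = -420$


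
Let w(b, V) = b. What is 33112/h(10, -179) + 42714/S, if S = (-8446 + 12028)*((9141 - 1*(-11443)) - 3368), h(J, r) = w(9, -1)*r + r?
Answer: -56718467269/3066255680 ≈ -18.498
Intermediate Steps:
h(J, r) = 10*r (h(J, r) = 9*r + r = 10*r)
S = 61667712 (S = 3582*((9141 + 11443) - 3368) = 3582*(20584 - 3368) = 3582*17216 = 61667712)
33112/h(10, -179) + 42714/S = 33112/((10*(-179))) + 42714/61667712 = 33112/(-1790) + 42714*(1/61667712) = 33112*(-1/1790) + 2373/3425984 = -16556/895 + 2373/3425984 = -56718467269/3066255680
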